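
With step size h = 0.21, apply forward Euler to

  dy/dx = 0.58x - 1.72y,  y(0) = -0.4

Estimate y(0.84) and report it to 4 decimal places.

Euler: y_{n+1} = y_n + h·f(x_n, y_n).
x=0.000000, y=-0.400000: f=0.688000 → y ← -0.400000 + 0.21·0.688000 = -0.255520
x=0.210000, y=-0.255520: f=0.561294 → y ← -0.255520 + 0.21·0.561294 = -0.137648
x=0.420000, y=-0.137648: f=0.480355 → y ← -0.137648 + 0.21·0.480355 = -0.036774
x=0.630000, y=-0.036774: f=0.428651 → y ← -0.036774 + 0.21·0.428651 = 0.053243
y(0.84) ≈ 0.0532

0.0532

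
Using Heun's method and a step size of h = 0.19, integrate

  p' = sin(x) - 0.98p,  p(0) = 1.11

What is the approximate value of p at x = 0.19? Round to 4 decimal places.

0.9405

Heun: k1 = f(x_n, p_n); k2 = f(x_n + h, p_n + h·k1); p_{n+1} = p_n + (h/2)·(k1 + k2).
x=0.000000, p=1.110000:
  k1 = f(0.000000, 1.110000) = -1.087800
  k2 = f(0.190000, 0.903318) = -0.696393
  p ← 1.110000 + (0.19/2)·(-1.087800 + (-0.696393)) = 0.940502
p(0.19) ≈ 0.9405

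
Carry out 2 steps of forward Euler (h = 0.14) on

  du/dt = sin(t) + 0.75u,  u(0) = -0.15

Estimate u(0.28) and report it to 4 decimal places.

-0.1636

Euler: u_{n+1} = u_n + h·f(t_n, u_n).
t=0.000000, u=-0.150000: f=-0.112500 → u ← -0.150000 + 0.14·(-0.112500) = -0.165750
t=0.140000, u=-0.165750: f=0.015231 → u ← -0.165750 + 0.14·0.015231 = -0.163618
u(0.28) ≈ -0.1636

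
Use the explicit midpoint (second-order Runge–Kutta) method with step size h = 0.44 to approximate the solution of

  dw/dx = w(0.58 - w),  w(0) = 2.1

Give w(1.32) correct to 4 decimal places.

Midpoint: k1 = f(x_n, w_n); k2 = f(x_n + h/2, w_n + (h/2)·k1); w_{n+1} = w_n + h·k2.
x=0.000000, w=2.100000:
  k1 = f(0.000000, 2.100000) = -3.192000
  k2 = f(0.220000, 1.397760) = -1.143032
  w ← 2.100000 + 0.44·(-1.143032) = 1.597066
x=0.440000, w=1.597066:
  k1 = f(0.440000, 1.597066) = -1.624321
  k2 = f(0.660000, 1.239715) = -0.817859
  w ← 1.597066 + 0.44·(-0.817859) = 1.237208
x=0.880000, w=1.237208:
  k1 = f(0.880000, 1.237208) = -0.813103
  k2 = f(1.100000, 1.058325) = -0.506224
  w ← 1.237208 + 0.44·(-0.506224) = 1.014469
w(1.32) ≈ 1.0145

1.0145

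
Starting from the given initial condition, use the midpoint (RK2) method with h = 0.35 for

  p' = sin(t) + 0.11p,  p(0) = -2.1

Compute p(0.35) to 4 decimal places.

Midpoint: k1 = f(t_n, p_n); k2 = f(t_n + h/2, p_n + (h/2)·k1); p_{n+1} = p_n + h·k2.
t=0.000000, p=-2.100000:
  k1 = f(0.000000, -2.100000) = -0.231000
  k2 = f(0.175000, -2.140425) = -0.061339
  p ← -2.100000 + 0.35·(-0.061339) = -2.121469
p(0.35) ≈ -2.1215

-2.1215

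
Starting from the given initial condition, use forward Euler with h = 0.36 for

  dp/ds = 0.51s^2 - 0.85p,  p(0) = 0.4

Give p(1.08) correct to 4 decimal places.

Euler: p_{n+1} = p_n + h·f(s_n, p_n).
s=0.000000, p=0.400000: f=-0.340000 → p ← 0.400000 + 0.36·(-0.340000) = 0.277600
s=0.360000, p=0.277600: f=-0.169864 → p ← 0.277600 + 0.36·(-0.169864) = 0.216449
s=0.720000, p=0.216449: f=0.080402 → p ← 0.216449 + 0.36·0.080402 = 0.245394
p(1.08) ≈ 0.2454

0.2454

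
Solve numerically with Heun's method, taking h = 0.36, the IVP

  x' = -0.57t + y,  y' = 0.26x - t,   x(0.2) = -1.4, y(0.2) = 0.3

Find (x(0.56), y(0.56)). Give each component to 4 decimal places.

-1.4065, 0.0353

Heun on (x,y): k1 = f(t_n, state_n); k2 = f(t_n + h, state_n + h·k1); state_{n+1} = state_n + (h/2)·(k1 + k2).
0.200000: (-1.400000, 0.300000)
  k1 = (0.186000, -0.564000)
  predictor → (-1.333040, 0.096960)
  k2 = (-0.222240, -0.906590)
  → (-1.406523, 0.035294)
(x(0.56), y(0.56)) ≈ (-1.4065, 0.0353)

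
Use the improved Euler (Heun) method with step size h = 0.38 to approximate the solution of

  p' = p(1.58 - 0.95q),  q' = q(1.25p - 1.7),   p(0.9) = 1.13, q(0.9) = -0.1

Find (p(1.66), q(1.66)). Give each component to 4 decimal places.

Heun on (p,q): k1 = f(t_n, state_n); k2 = f(t_n + h, state_n + h·k1); state_{n+1} = state_n + (h/2)·(k1 + k2).
0.900000: (1.130000, -0.100000)
  k1 = (1.892750, 0.028750)
  predictor → (1.849245, -0.089075)
  k2 = (3.078293, -0.054474)
  → (2.074498, -0.104888)
1.280000: (2.074498, -0.104888)
  k1 = (3.484417, -0.093678)
  predictor → (3.398576, -0.140485)
  k2 = (5.823328, -0.357987)
  → (3.842969, -0.190704)
(p(1.66), q(1.66)) ≈ (3.8430, -0.1907)

3.8430, -0.1907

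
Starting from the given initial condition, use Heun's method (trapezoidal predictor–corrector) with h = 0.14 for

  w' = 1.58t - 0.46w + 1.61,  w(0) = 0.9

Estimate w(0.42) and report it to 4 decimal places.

Heun: k1 = f(t_n, w_n); k2 = f(t_n + h, w_n + h·k1); w_{n+1} = w_n + (h/2)·(k1 + k2).
t=0.000000, w=0.900000:
  k1 = f(0.000000, 0.900000) = 1.196000
  k2 = f(0.140000, 1.067440) = 1.340178
  w ← 0.900000 + (0.14/2)·(1.196000 + 1.340178) = 1.077532
t=0.140000, w=1.077532:
  k1 = f(0.140000, 1.077532) = 1.335535
  k2 = f(0.280000, 1.264507) = 1.470727
  w ← 1.077532 + (0.14/2)·(1.335535 + 1.470727) = 1.273971
t=0.280000, w=1.273971:
  k1 = f(0.280000, 1.273971) = 1.466373
  k2 = f(0.420000, 1.479263) = 1.593139
  w ← 1.273971 + (0.14/2)·(1.466373 + 1.593139) = 1.488137
w(0.42) ≈ 1.4881

1.4881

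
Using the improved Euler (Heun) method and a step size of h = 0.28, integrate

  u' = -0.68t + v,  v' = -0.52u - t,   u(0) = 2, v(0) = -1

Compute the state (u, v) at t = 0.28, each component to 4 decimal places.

1.6526, -1.3100

Heun on (u,v): k1 = f(t_n, state_n); k2 = f(t_n + h, state_n + h·k1); state_{n+1} = state_n + (h/2)·(k1 + k2).
0.000000: (2.000000, -1.000000)
  k1 = (-1.000000, -1.040000)
  predictor → (1.720000, -1.291200)
  k2 = (-1.481600, -1.174400)
  → (1.652576, -1.310016)
(u(0.28), v(0.28)) ≈ (1.6526, -1.3100)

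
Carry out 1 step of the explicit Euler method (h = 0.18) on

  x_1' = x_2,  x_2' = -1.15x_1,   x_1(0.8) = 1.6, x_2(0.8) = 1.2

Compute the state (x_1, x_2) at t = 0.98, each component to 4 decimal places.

1.8160, 0.8688

Euler on (x_1,x_2): x_1_{n+1} = x_1_n + h·x_1', x_2_{n+1} = x_2_n + h·x_2'.
0.800000: (1.600000, 1.200000); f=(1.200000, -1.840000) → (1.816000, 0.868800)
(x_1(0.98), x_2(0.98)) ≈ (1.8160, 0.8688)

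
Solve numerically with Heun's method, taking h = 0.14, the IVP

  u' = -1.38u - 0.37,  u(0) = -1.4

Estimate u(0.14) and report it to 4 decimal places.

-1.2024

Heun: k1 = f(s_n, u_n); k2 = f(s_n + h, u_n + h·k1); u_{n+1} = u_n + (h/2)·(k1 + k2).
s=0.000000, u=-1.400000:
  k1 = f(0.000000, -1.400000) = 1.562000
  k2 = f(0.140000, -1.181320) = 1.260222
  u ← -1.400000 + (0.14/2)·(1.562000 + 1.260222) = -1.202444
u(0.14) ≈ -1.2024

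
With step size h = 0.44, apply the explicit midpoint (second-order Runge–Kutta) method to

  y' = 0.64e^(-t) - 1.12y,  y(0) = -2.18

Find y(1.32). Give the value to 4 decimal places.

Midpoint: k1 = f(t_n, y_n); k2 = f(t_n + h/2, y_n + (h/2)·k1); y_{n+1} = y_n + h·k2.
t=0.000000, y=-2.180000:
  k1 = f(0.000000, -2.180000) = 3.081600
  k2 = f(0.220000, -1.502048) = 2.195906
  y ← -2.180000 + 0.44·2.195906 = -1.213801
t=0.440000, y=-1.213801:
  k1 = f(0.440000, -1.213801) = 1.771641
  k2 = f(0.660000, -0.824040) = 1.253710
  y ← -1.213801 + 0.44·1.253710 = -0.662169
t=0.880000, y=-0.662169:
  k1 = f(0.880000, -0.662169) = 1.007090
  k2 = f(1.100000, -0.440609) = 0.706520
  y ← -0.662169 + 0.44·0.706520 = -0.351300
y(1.32) ≈ -0.3513

-0.3513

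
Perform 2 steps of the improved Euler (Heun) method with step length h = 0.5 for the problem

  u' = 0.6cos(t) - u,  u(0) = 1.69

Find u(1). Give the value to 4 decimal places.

Heun: k1 = f(t_n, u_n); k2 = f(t_n + h, u_n + h·k1); u_{n+1} = u_n + (h/2)·(k1 + k2).
t=0.000000, u=1.690000:
  k1 = f(0.000000, 1.690000) = -1.090000
  k2 = f(0.500000, 1.145000) = -0.618450
  u ← 1.690000 + (0.5/2)·(-1.090000 + (-0.618450)) = 1.262887
t=0.500000, u=1.262887:
  k1 = f(0.500000, 1.262887) = -0.736338
  k2 = f(1.000000, 0.894718) = -0.570537
  u ← 1.262887 + (0.5/2)·(-0.736338 + (-0.570537)) = 0.936169
u(1) ≈ 0.9362

0.9362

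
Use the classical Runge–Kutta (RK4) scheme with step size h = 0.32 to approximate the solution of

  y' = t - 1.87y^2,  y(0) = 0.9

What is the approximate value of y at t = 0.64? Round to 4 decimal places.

RK4: k1 = f(t_n, y_n); k2 = f(t_n + h/2, y_n + (h/2)·k1); k3 = f(t_n + h/2, y_n + (h/2)·k2); k4 = f(t_n + h, y_n + h·k3); y_{n+1} = y_n + (h/6)·(k1 + 2k2 + 2k3 + k4).
t=0.000000, y=0.900000:
  k1 = f(0.000000, 0.900000) = -1.514700
  k2 = f(0.160000, 0.657648) = -0.648777
  k3 = f(0.160000, 0.796196) = -1.025445
  k4 = f(0.320000, 0.571858) = -0.291530
  y ← 0.900000 + (0.32/6)·(k1 + 2k2 + 2k3 + k4) = 0.625084
t=0.320000, y=0.625084:
  k1 = f(0.320000, 0.625084) = -0.410665
  k2 = f(0.480000, 0.559378) = -0.105129
  k3 = f(0.480000, 0.608263) = -0.211871
  k4 = f(0.640000, 0.557285) = 0.059240
  y ← 0.625084 + (0.32/6)·(k1 + 2k2 + 2k3 + k4) = 0.572528
y(0.64) ≈ 0.5725

0.5725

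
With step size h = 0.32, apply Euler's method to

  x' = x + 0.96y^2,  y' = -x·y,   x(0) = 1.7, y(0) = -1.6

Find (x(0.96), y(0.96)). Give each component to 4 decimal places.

Euler on (x,y): x_{n+1} = x_n + h·x', y_{n+1} = y_n + h·y'.
0.000000: (1.700000, -1.600000); f=(4.157600, 2.720000) → (3.030432, -0.729600)
0.320000: (3.030432, -0.729600); f=(3.541456, 2.211003) → (4.163698, -0.022079)
0.640000: (4.163698, -0.022079); f=(4.164166, 0.091930) → (5.496231, 0.007339)
(x(0.96), y(0.96)) ≈ (5.4962, 0.0073)

5.4962, 0.0073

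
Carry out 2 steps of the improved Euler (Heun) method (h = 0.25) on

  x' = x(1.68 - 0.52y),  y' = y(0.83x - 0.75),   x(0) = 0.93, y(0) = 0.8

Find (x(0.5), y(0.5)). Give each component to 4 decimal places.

1.7216, 0.9310

Heun on (x,y): k1 = f(s_n, state_n); k2 = f(s_n + h, state_n + h·k1); state_{n+1} = state_n + (h/2)·(k1 + k2).
0.000000: (0.930000, 0.800000)
  k1 = (1.175520, 0.017520)
  predictor → (1.223880, 0.804380)
  k2 = (1.544197, 0.213821)
  → (1.269965, 0.828918)
0.250000: (1.269965, 0.828918)
  k1 = (1.586139, 0.252049)
  predictor → (1.666499, 0.891930)
  k2 = (2.026790, 0.564765)
  → (1.721581, 0.931019)
(x(0.5), y(0.5)) ≈ (1.7216, 0.9310)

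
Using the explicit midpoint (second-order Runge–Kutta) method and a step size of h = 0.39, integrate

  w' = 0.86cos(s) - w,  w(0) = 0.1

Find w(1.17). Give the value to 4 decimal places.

Midpoint: k1 = f(s_n, w_n); k2 = f(s_n + h/2, w_n + (h/2)·k1); w_{n+1} = w_n + h·k2.
s=0.000000, w=0.100000:
  k1 = f(0.000000, 0.100000) = 0.760000
  k2 = f(0.195000, 0.248200) = 0.595501
  w ← 0.100000 + 0.39·0.595501 = 0.332245
s=0.390000, w=0.332245:
  k1 = f(0.390000, 0.332245) = 0.463176
  k2 = f(0.585000, 0.422565) = 0.294428
  w ← 0.332245 + 0.39·0.294428 = 0.447072
s=0.780000, w=0.447072:
  k1 = f(0.780000, 0.447072) = 0.164313
  k2 = f(0.975000, 0.479113) = 0.003491
  w ← 0.447072 + 0.39·0.003491 = 0.448434
w(1.17) ≈ 0.4484

0.4484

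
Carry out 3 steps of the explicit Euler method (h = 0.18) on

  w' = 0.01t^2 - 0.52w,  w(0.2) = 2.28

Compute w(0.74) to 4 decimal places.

1.6987

Euler: w_{n+1} = w_n + h·f(t_n, w_n).
t=0.200000, w=2.280000: f=-1.185200 → w ← 2.280000 + 0.18·(-1.185200) = 2.066664
t=0.380000, w=2.066664: f=-1.073221 → w ← 2.066664 + 0.18·(-1.073221) = 1.873484
t=0.560000, w=1.873484: f=-0.971076 → w ← 1.873484 + 0.18·(-0.971076) = 1.698691
w(0.74) ≈ 1.6987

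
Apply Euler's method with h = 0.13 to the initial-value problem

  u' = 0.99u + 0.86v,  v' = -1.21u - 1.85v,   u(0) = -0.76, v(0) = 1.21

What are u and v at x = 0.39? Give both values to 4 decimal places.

Euler on (u,v): u_{n+1} = u_n + h·u', v_{n+1} = v_n + h·v'.
0.000000: (-0.760000, 1.210000); f=(0.288200, -1.318900) → (-0.722534, 1.038543)
0.130000: (-0.722534, 1.038543); f=(0.177838, -1.047038) → (-0.699415, 0.902428)
0.260000: (-0.699415, 0.902428); f=(0.083667, -0.823200) → (-0.688538, 0.795412)
(u(0.39), v(0.39)) ≈ (-0.6885, 0.7954)

-0.6885, 0.7954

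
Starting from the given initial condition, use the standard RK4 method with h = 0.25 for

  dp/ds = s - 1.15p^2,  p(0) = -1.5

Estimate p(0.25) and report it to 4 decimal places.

RK4: k1 = f(s_n, p_n); k2 = f(s_n + h/2, p_n + (h/2)·k1); k3 = f(s_n + h/2, p_n + (h/2)·k2); k4 = f(s_n + h, p_n + h·k3); p_{n+1} = p_n + (h/6)·(k1 + 2k2 + 2k3 + k4).
s=0.000000, p=-1.500000:
  k1 = f(0.000000, -1.500000) = -2.587500
  k2 = f(0.125000, -1.823438) = -3.698663
  k3 = f(0.125000, -1.962333) = -4.303363
  k4 = f(0.250000, -2.575841) = -7.380199
  p ← -1.500000 + (0.25/6)·(k1 + 2k2 + 2k3 + k4) = -2.582156
p(0.25) ≈ -2.5822

-2.5822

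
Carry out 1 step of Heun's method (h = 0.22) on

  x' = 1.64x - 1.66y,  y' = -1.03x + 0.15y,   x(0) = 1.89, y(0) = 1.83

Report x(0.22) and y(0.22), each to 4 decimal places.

Heun on (x,y): k1 = f(t_n, state_n); k2 = f(t_n + h, state_n + h·k1); state_{n+1} = state_n + (h/2)·(k1 + k2).
0.000000: (1.890000, 1.830000)
  k1 = (0.061800, -1.672200)
  predictor → (1.903596, 1.462116)
  k2 = (0.694785, -1.741386)
  → (1.973224, 1.454505)
(x(0.22), y(0.22)) ≈ (1.9732, 1.4545)

1.9732, 1.4545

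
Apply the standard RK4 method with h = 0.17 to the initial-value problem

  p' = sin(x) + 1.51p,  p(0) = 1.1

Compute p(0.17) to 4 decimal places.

1.4376

RK4: k1 = f(x_n, p_n); k2 = f(x_n + h/2, p_n + (h/2)·k1); k3 = f(x_n + h/2, p_n + (h/2)·k2); k4 = f(x_n + h, p_n + h·k3); p_{n+1} = p_n + (h/6)·(k1 + 2k2 + 2k3 + k4).
x=0.000000, p=1.100000:
  k1 = f(0.000000, 1.100000) = 1.661000
  k2 = f(0.085000, 1.241185) = 1.959087
  k3 = f(0.085000, 1.266522) = 1.997347
  k4 = f(0.170000, 1.439549) = 2.342901
  p ← 1.100000 + (0.17/6)·(k1 + 2k2 + 2k3 + k4) = 1.437642
p(0.17) ≈ 1.4376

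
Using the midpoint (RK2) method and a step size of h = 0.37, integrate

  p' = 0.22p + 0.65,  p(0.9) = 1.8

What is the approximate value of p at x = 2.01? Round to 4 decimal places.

3.1136

Midpoint: k1 = f(x_n, p_n); k2 = f(x_n + h/2, p_n + (h/2)·k1); p_{n+1} = p_n + h·k2.
x=0.900000, p=1.800000:
  k1 = f(0.900000, 1.800000) = 1.046000
  k2 = f(1.085000, 1.993510) = 1.088572
  p ← 1.800000 + 0.37·1.088572 = 2.202772
x=1.270000, p=2.202772:
  k1 = f(1.270000, 2.202772) = 1.134610
  k2 = f(1.455000, 2.412675) = 1.180788
  p ← 2.202772 + 0.37·1.180788 = 2.639663
x=1.640000, p=2.639663:
  k1 = f(1.640000, 2.639663) = 1.230726
  k2 = f(1.825000, 2.867348) = 1.280816
  p ← 2.639663 + 0.37·1.280816 = 3.113566
p(2.01) ≈ 3.1136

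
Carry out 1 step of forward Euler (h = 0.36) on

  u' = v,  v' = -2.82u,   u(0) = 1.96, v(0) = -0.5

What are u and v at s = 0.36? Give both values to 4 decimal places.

1.7800, -2.4898

Euler on (u,v): u_{n+1} = u_n + h·u', v_{n+1} = v_n + h·v'.
0.000000: (1.960000, -0.500000); f=(-0.500000, -5.527200) → (1.780000, -2.489792)
(u(0.36), v(0.36)) ≈ (1.7800, -2.4898)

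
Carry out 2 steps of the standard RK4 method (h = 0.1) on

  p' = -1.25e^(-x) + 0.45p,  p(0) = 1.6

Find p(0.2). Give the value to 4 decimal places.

1.5132

RK4: k1 = f(x_n, p_n); k2 = f(x_n + h/2, p_n + (h/2)·k1); k3 = f(x_n + h/2, p_n + (h/2)·k2); k4 = f(x_n + h, p_n + h·k3); p_{n+1} = p_n + (h/6)·(k1 + 2k2 + 2k3 + k4).
x=0.000000, p=1.600000:
  k1 = f(0.000000, 1.600000) = -0.530000
  k2 = f(0.050000, 1.573500) = -0.480962
  k3 = f(0.050000, 1.575952) = -0.479858
  k4 = f(0.100000, 1.552014) = -0.432640
  p ← 1.600000 + (0.1/6)·(k1 + 2k2 + 2k3 + k4) = 1.551929
x=0.100000, p=1.551929:
  k1 = f(0.100000, 1.551929) = -0.432679
  k2 = f(0.150000, 1.530295) = -0.387252
  k3 = f(0.150000, 1.532566) = -0.386230
  k4 = f(0.200000, 1.513306) = -0.342426
  p ← 1.551929 + (0.1/6)·(k1 + 2k2 + 2k3 + k4) = 1.513227
p(0.2) ≈ 1.5132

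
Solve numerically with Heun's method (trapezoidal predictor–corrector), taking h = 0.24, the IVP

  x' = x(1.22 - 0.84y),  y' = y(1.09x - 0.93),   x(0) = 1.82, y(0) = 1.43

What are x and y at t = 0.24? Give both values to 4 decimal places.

1.7616, 1.8393

Heun on (x,y): k1 = f(t_n, state_n); k2 = f(t_n + h, state_n + h·k1); state_{n+1} = state_n + (h/2)·(k1 + k2).
0.000000: (1.820000, 1.430000)
  k1 = (0.034216, 1.506934)
  predictor → (1.828212, 1.791664)
  k2 = (-0.521037, 1.904093)
  → (1.761582, 1.839323)
(x(0.24), y(0.24)) ≈ (1.7616, 1.8393)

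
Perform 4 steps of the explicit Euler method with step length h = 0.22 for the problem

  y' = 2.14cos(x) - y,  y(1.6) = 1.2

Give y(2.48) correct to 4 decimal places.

Euler: y_{n+1} = y_n + h·f(x_n, y_n).
x=1.600000, y=1.200000: f=-1.262487 → y ← 1.200000 + 0.22·(-1.262487) = 0.922253
x=1.820000, y=0.922253: f=-1.450046 → y ← 0.922253 + 0.22·(-1.450046) = 0.603243
x=2.040000, y=0.603243: f=-1.570900 → y ← 0.603243 + 0.22·(-1.570900) = 0.257645
x=2.260000, y=0.257645: f=-1.618520 → y ← 0.257645 + 0.22·(-1.618520) = -0.098430
y(2.48) ≈ -0.0984

-0.0984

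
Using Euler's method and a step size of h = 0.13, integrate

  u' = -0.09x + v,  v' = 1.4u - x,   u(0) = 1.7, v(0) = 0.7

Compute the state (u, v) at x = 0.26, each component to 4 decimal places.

Euler on (u,v): u_{n+1} = u_n + h·u', v_{n+1} = v_n + h·v'.
0.000000: (1.700000, 0.700000); f=(0.700000, 2.380000) → (1.791000, 1.009400)
0.130000: (1.791000, 1.009400); f=(0.997700, 2.377400) → (1.920701, 1.318462)
(u(0.26), v(0.26)) ≈ (1.9207, 1.3185)

1.9207, 1.3185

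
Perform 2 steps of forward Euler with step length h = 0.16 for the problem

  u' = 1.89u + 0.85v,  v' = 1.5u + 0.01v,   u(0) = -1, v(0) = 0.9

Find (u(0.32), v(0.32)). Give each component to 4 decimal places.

-1.4469, 0.3793

Euler on (u,v): u_{n+1} = u_n + h·u', v_{n+1} = v_n + h·v'.
0.000000: (-1.000000, 0.900000); f=(-1.125000, -1.491000) → (-1.180000, 0.661440)
0.160000: (-1.180000, 0.661440); f=(-1.667976, -1.763386) → (-1.446876, 0.379298)
(u(0.32), v(0.32)) ≈ (-1.4469, 0.3793)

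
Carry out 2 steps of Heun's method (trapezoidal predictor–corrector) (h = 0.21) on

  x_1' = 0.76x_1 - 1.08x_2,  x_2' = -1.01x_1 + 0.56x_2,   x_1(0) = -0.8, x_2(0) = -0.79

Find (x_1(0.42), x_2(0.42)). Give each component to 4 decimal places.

Heun on (x_1,x_2): k1 = f(t_n, state_n); k2 = f(t_n + h, state_n + h·k1); state_{n+1} = state_n + (h/2)·(k1 + k2).
0.000000: (-0.800000, -0.790000)
  k1 = (0.245200, 0.365600)
  predictor → (-0.748508, -0.713224)
  k2 = (0.201416, 0.356588)
  → (-0.753105, -0.714170)
0.210000: (-0.753105, -0.714170)
  k1 = (0.198944, 0.360701)
  predictor → (-0.711327, -0.638423)
  k2 = (0.148888, 0.360923)
  → (-0.716583, -0.638400)
(x_1(0.42), x_2(0.42)) ≈ (-0.7166, -0.6384)

-0.7166, -0.6384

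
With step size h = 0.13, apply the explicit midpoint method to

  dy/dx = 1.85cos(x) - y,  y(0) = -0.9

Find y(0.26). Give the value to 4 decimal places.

-0.2770

Midpoint: k1 = f(x_n, y_n); k2 = f(x_n + h/2, y_n + (h/2)·k1); y_{n+1} = y_n + h·k2.
x=0.000000, y=-0.900000:
  k1 = f(0.000000, -0.900000) = 2.750000
  k2 = f(0.065000, -0.721250) = 2.567343
  y ← -0.900000 + 0.13·2.567343 = -0.566245
x=0.130000, y=-0.566245:
  k1 = f(0.130000, -0.566245) = 2.400635
  k2 = f(0.195000, -0.410204) = 2.225142
  y ← -0.566245 + 0.13·2.225142 = -0.276977
y(0.26) ≈ -0.2770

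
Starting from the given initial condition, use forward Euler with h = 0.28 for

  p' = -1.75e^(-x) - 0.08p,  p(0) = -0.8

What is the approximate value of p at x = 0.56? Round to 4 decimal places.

-1.6139

Euler: p_{n+1} = p_n + h·f(x_n, p_n).
x=0.000000, p=-0.800000: f=-1.686000 → p ← -0.800000 + 0.28·(-1.686000) = -1.272080
x=0.280000, p=-1.272080: f=-1.220855 → p ← -1.272080 + 0.28·(-1.220855) = -1.613919
p(0.56) ≈ -1.6139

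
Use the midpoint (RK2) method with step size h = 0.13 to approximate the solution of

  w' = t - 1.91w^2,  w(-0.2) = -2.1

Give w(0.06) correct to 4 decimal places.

-12.0678

Midpoint: k1 = f(t_n, w_n); k2 = f(t_n + h/2, w_n + (h/2)·k1); w_{n+1} = w_n + h·k2.
t=-0.200000, w=-2.100000:
  k1 = f(-0.200000, -2.100000) = -8.623100
  k2 = f(-0.135000, -2.660502) = -13.654492
  w ← -2.100000 + 0.13·(-13.654492) = -3.875084
t=-0.070000, w=-3.875084:
  k1 = f(-0.070000, -3.875084) = -28.751087
  k2 = f(-0.005000, -5.743905) = -63.020562
  w ← -3.875084 + 0.13·(-63.020562) = -12.067757
w(0.06) ≈ -12.0678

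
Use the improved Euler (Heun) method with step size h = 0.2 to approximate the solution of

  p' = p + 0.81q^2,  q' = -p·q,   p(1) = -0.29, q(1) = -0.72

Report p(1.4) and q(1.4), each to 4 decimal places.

-0.2047, -0.7976

Heun on (p,q): k1 = f(x_n, state_n); k2 = f(x_n + h, state_n + h·k1); state_{n+1} = state_n + (h/2)·(k1 + k2).
1.000000: (-0.290000, -0.720000)
  k1 = (0.129904, -0.208800)
  predictor → (-0.264019, -0.761760)
  k2 = (0.206006, -0.201119)
  → (-0.256409, -0.760992)
1.200000: (-0.256409, -0.760992)
  k1 = (0.212669, -0.195125)
  predictor → (-0.213875, -0.800017)
  k2 = (0.304547, -0.171104)
  → (-0.204687, -0.797615)
(p(1.4), q(1.4)) ≈ (-0.2047, -0.7976)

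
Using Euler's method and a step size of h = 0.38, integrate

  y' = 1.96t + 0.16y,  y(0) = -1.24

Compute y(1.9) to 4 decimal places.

1.3419

Euler: y_{n+1} = y_n + h·f(t_n, y_n).
t=0.000000, y=-1.240000: f=-0.198400 → y ← -1.240000 + 0.38·(-0.198400) = -1.315392
t=0.380000, y=-1.315392: f=0.534337 → y ← -1.315392 + 0.38·0.534337 = -1.112344
t=0.760000, y=-1.112344: f=1.311625 → y ← -1.112344 + 0.38·1.311625 = -0.613926
t=1.140000, y=-0.613926: f=2.136172 → y ← -0.613926 + 0.38·2.136172 = 0.197819
t=1.520000, y=0.197819: f=3.010851 → y ← 0.197819 + 0.38·3.010851 = 1.341942
y(1.9) ≈ 1.3419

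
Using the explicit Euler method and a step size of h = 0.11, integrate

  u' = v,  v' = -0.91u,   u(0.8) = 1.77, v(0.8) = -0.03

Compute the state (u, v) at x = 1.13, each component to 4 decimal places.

1.7017, -0.5586

Euler on (u,v): u_{n+1} = u_n + h·u', v_{n+1} = v_n + h·v'.
0.800000: (1.770000, -0.030000); f=(-0.030000, -1.610700) → (1.766700, -0.207177)
0.910000: (1.766700, -0.207177); f=(-0.207177, -1.607697) → (1.743911, -0.384024)
1.020000: (1.743911, -0.384024); f=(-0.384024, -1.586959) → (1.701668, -0.558589)
(u(1.13), v(1.13)) ≈ (1.7017, -0.5586)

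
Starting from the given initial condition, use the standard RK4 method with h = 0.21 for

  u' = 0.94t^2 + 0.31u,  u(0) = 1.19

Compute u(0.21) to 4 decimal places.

1.2730

RK4: k1 = f(t_n, u_n); k2 = f(t_n + h/2, u_n + (h/2)·k1); k3 = f(t_n + h/2, u_n + (h/2)·k2); k4 = f(t_n + h, u_n + h·k3); u_{n+1} = u_n + (h/6)·(k1 + 2k2 + 2k3 + k4).
t=0.000000, u=1.190000:
  k1 = f(0.000000, 1.190000) = 0.368900
  k2 = f(0.105000, 1.228734) = 0.391271
  k3 = f(0.105000, 1.231083) = 0.391999
  k4 = f(0.210000, 1.272320) = 0.435873
  u ← 1.190000 + (0.21/6)·(k1 + 2k2 + 2k3 + k4) = 1.272996
u(0.21) ≈ 1.2730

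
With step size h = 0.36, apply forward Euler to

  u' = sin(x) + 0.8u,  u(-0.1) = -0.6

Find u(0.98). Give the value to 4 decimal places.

Euler: u_{n+1} = u_n + h·f(x_n, u_n).
x=-0.100000, u=-0.600000: f=-0.579833 → u ← -0.600000 + 0.36·(-0.579833) = -0.808740
x=0.260000, u=-0.808740: f=-0.389911 → u ← -0.808740 + 0.36·(-0.389911) = -0.949108
x=0.620000, u=-0.949108: f=-0.178251 → u ← -0.949108 + 0.36·(-0.178251) = -1.013279
u(0.98) ≈ -1.0133

-1.0133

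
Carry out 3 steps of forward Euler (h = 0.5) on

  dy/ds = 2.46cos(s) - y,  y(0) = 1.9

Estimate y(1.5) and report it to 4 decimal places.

Euler: y_{n+1} = y_n + h·f(s_n, y_n).
s=0.000000, y=1.900000: f=0.560000 → y ← 1.900000 + 0.5·0.560000 = 2.180000
s=0.500000, y=2.180000: f=-0.021147 → y ← 2.180000 + 0.5·(-0.021147) = 2.169427
s=1.000000, y=2.169427: f=-0.840283 → y ← 2.169427 + 0.5·(-0.840283) = 1.749285
y(1.5) ≈ 1.7493

1.7493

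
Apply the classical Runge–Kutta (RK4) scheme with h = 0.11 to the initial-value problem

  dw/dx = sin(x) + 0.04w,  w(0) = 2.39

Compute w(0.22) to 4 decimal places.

RK4: k1 = f(x_n, w_n); k2 = f(x_n + h/2, w_n + (h/2)·k1); k3 = f(x_n + h/2, w_n + (h/2)·k2); k4 = f(x_n + h, w_n + h·k3); w_{n+1} = w_n + (h/6)·(k1 + 2k2 + 2k3 + k4).
x=0.000000, w=2.390000:
  k1 = f(0.000000, 2.390000) = 0.095600
  k2 = f(0.055000, 2.395258) = 0.150783
  k3 = f(0.055000, 2.398293) = 0.150904
  k4 = f(0.110000, 2.406599) = 0.206042
  w ← 2.390000 + (0.11/6)·(k1 + 2k2 + 2k3 + k4) = 2.406592
x=0.110000, w=2.406592:
  k1 = f(0.110000, 2.406592) = 0.206042
  k2 = f(0.165000, 2.417924) = 0.260969
  k3 = f(0.165000, 2.420945) = 0.261090
  k4 = f(0.220000, 2.435312) = 0.315642
  w ← 2.406592 + (0.11/6)·(k1 + 2k2 + 2k3 + k4) = 2.435298
w(0.22) ≈ 2.4353

2.4353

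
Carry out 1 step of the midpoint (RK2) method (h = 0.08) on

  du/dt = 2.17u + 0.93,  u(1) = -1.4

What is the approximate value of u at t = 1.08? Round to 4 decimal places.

Midpoint: k1 = f(t_n, u_n); k2 = f(t_n + h/2, u_n + (h/2)·k1); u_{n+1} = u_n + h·k2.
t=1.000000, u=-1.400000:
  k1 = f(1.000000, -1.400000) = -2.108000
  k2 = f(1.040000, -1.484320) = -2.290974
  u ← -1.400000 + 0.08·(-2.290974) = -1.583278
u(1.08) ≈ -1.5833

-1.5833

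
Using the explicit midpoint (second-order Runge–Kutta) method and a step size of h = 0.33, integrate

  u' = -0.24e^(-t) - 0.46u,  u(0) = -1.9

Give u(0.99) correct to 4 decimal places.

-1.3219

Midpoint: k1 = f(t_n, u_n); k2 = f(t_n + h/2, u_n + (h/2)·k1); u_{n+1} = u_n + h·k2.
t=0.000000, u=-1.900000:
  k1 = f(0.000000, -1.900000) = 0.634000
  k2 = f(0.165000, -1.795390) = 0.622385
  u ← -1.900000 + 0.33·0.622385 = -1.694613
t=0.330000, u=-1.694613:
  k1 = f(0.330000, -1.694613) = 0.606980
  k2 = f(0.495000, -1.594461) = 0.587155
  u ← -1.694613 + 0.33·0.587155 = -1.500852
t=0.660000, u=-1.500852:
  k1 = f(0.660000, -1.500852) = 0.566347
  k2 = f(0.825000, -1.407404) = 0.542230
  u ← -1.500852 + 0.33·0.542230 = -1.321916
u(0.99) ≈ -1.3219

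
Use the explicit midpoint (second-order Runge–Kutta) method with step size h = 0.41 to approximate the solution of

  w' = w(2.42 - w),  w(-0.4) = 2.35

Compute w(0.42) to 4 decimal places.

Midpoint: k1 = f(x_n, w_n); k2 = f(x_n + h/2, w_n + (h/2)·k1); w_{n+1} = w_n + h·k2.
x=-0.400000, w=2.350000:
  k1 = f(-0.400000, 2.350000) = 0.164500
  k2 = f(-0.195000, 2.383723) = 0.086475
  w ← 2.350000 + 0.41·0.086475 = 2.385455
x=0.010000, w=2.385455:
  k1 = f(0.010000, 2.385455) = 0.082406
  k2 = f(0.215000, 2.402348) = 0.042406
  w ← 2.385455 + 0.41·0.042406 = 2.402841
w(0.42) ≈ 2.4028

2.4028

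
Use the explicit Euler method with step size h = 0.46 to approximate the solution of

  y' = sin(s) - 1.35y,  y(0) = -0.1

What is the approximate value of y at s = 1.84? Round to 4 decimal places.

0.6176

Euler: y_{n+1} = y_n + h·f(s_n, y_n).
s=0.000000, y=-0.100000: f=0.135000 → y ← -0.100000 + 0.46·0.135000 = -0.037900
s=0.460000, y=-0.037900: f=0.495113 → y ← -0.037900 + 0.46·0.495113 = 0.189852
s=0.920000, y=0.189852: f=0.539301 → y ← 0.189852 + 0.46·0.539301 = 0.437931
s=1.380000, y=0.437931: f=0.390647 → y ← 0.437931 + 0.46·0.390647 = 0.617628
y(1.84) ≈ 0.6176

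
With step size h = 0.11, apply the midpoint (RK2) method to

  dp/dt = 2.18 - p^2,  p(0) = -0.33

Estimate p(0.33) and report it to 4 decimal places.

Midpoint: k1 = f(t_n, p_n); k2 = f(t_n + h/2, p_n + (h/2)·k1); p_{n+1} = p_n + h·k2.
t=0.000000, p=-0.330000:
  k1 = f(0.000000, -0.330000) = 2.071100
  k2 = f(0.055000, -0.216090) = 2.133305
  p ← -0.330000 + 0.11·2.133305 = -0.095336
t=0.110000, p=-0.095336:
  k1 = f(0.110000, -0.095336) = 2.170911
  k2 = f(0.165000, 0.024064) = 2.179421
  p ← -0.095336 + 0.11·2.179421 = 0.144400
t=0.220000, p=0.144400:
  k1 = f(0.220000, 0.144400) = 2.159149
  k2 = f(0.275000, 0.263153) = 2.110750
  p ← 0.144400 + 0.11·2.110750 = 0.376582
p(0.33) ≈ 0.3766

0.3766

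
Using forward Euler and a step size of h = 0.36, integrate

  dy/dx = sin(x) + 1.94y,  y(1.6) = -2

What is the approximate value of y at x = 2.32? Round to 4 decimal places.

-4.8249

Euler: y_{n+1} = y_n + h·f(x_n, y_n).
x=1.600000, y=-2.000000: f=-2.880426 → y ← -2.000000 + 0.36·(-2.880426) = -3.036954
x=1.960000, y=-3.036954: f=-4.966478 → y ← -3.036954 + 0.36·(-4.966478) = -4.824886
y(2.32) ≈ -4.8249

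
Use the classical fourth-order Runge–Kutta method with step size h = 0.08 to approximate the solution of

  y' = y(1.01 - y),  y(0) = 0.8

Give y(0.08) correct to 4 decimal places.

0.8131

RK4: k1 = f(s_n, y_n); k2 = f(s_n + h/2, y_n + (h/2)·k1); k3 = f(s_n + h/2, y_n + (h/2)·k2); k4 = f(s_n + h, y_n + h·k3); y_{n+1} = y_n + (h/6)·(k1 + 2k2 + 2k3 + k4).
s=0.000000, y=0.800000:
  k1 = f(0.000000, 0.800000) = 0.168000
  k2 = f(0.040000, 0.806720) = 0.163990
  k3 = f(0.040000, 0.806560) = 0.164087
  k4 = f(0.080000, 0.813127) = 0.160083
  y ← 0.800000 + (0.08/6)·(k1 + 2k2 + 2k3 + k4) = 0.813123
y(0.08) ≈ 0.8131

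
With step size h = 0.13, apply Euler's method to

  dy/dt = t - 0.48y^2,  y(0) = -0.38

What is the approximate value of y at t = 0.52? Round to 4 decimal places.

Euler: y_{n+1} = y_n + h·f(t_n, y_n).
t=0.000000, y=-0.380000: f=-0.069312 → y ← -0.380000 + 0.13·(-0.069312) = -0.389011
t=0.130000, y=-0.389011: f=0.057362 → y ← -0.389011 + 0.13·0.057362 = -0.381554
t=0.260000, y=-0.381554: f=0.190120 → y ← -0.381554 + 0.13·0.190120 = -0.356838
t=0.390000, y=-0.356838: f=0.328880 → y ← -0.356838 + 0.13·0.328880 = -0.314083
y(0.52) ≈ -0.3141

-0.3141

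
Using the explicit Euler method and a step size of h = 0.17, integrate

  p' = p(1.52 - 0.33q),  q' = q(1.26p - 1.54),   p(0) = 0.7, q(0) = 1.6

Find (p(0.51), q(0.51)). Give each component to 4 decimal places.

1.1432, 1.2263

Euler on (p,q): p_{n+1} = p_n + h·p', q_{n+1} = q_n + h·q'.
0.000000: (0.700000, 1.600000); f=(0.694400, -1.052800) → (0.818048, 1.421024)
0.170000: (0.818048, 1.421024); f=(0.859819, -0.723670) → (0.964217, 1.298000)
0.340000: (0.964217, 1.298000); f=(1.052597, -0.421962) → (1.143159, 1.226267)
(p(0.51), q(0.51)) ≈ (1.1432, 1.2263)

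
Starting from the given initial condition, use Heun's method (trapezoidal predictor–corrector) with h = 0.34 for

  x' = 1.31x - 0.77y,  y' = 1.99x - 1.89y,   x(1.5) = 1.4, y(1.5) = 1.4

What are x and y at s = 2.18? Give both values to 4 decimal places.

Heun on (x,y): k1 = f(s_n, state_n); k2 = f(s_n + h, state_n + h·k1); state_{n+1} = state_n + (h/2)·(k1 + k2).
1.500000: (1.400000, 1.400000)
  k1 = (0.756000, 0.140000)
  predictor → (1.657040, 1.447600)
  k2 = (1.056070, 0.561546)
  → (1.708052, 1.519263)
1.840000: (1.708052, 1.519263)
  k1 = (1.067716, 0.527617)
  predictor → (2.071075, 1.698652)
  k2 = (1.405146, 0.910987)
  → (2.128439, 1.763825)
(x(2.18), y(2.18)) ≈ (2.1284, 1.7638)

2.1284, 1.7638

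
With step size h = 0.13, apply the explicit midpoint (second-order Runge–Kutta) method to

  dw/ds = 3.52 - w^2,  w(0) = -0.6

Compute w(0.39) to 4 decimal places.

0.7172

Midpoint: k1 = f(s_n, w_n); k2 = f(s_n + h/2, w_n + (h/2)·k1); w_{n+1} = w_n + h·k2.
s=0.000000, w=-0.600000:
  k1 = f(0.000000, -0.600000) = 3.160000
  k2 = f(0.065000, -0.394600) = 3.364291
  w ← -0.600000 + 0.13·3.364291 = -0.162642
s=0.130000, w=-0.162642:
  k1 = f(0.130000, -0.162642) = 3.493548
  k2 = f(0.195000, 0.064438) = 3.515848
  w ← -0.162642 + 0.13·3.515848 = 0.294418
s=0.260000, w=0.294418:
  k1 = f(0.260000, 0.294418) = 3.433318
  k2 = f(0.325000, 0.517584) = 3.252107
  w ← 0.294418 + 0.13·3.252107 = 0.717192
w(0.39) ≈ 0.7172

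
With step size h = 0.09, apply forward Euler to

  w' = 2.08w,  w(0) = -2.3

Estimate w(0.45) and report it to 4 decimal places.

-5.4243

Euler: w_{n+1} = w_n + h·f(x_n, w_n).
x=0.000000, w=-2.300000: f=-4.784000 → w ← -2.300000 + 0.09·(-4.784000) = -2.730560
x=0.090000, w=-2.730560: f=-5.679565 → w ← -2.730560 + 0.09·(-5.679565) = -3.241721
x=0.180000, w=-3.241721: f=-6.742779 → w ← -3.241721 + 0.09·(-6.742779) = -3.848571
x=0.270000, w=-3.848571: f=-8.005028 → w ← -3.848571 + 0.09·(-8.005028) = -4.569023
x=0.360000, w=-4.569023: f=-9.503569 → w ← -4.569023 + 0.09·(-9.503569) = -5.424345
w(0.45) ≈ -5.4243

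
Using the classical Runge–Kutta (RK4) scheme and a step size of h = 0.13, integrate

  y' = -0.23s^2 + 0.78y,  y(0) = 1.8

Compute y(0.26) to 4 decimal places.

2.2033

RK4: k1 = f(s_n, y_n); k2 = f(s_n + h/2, y_n + (h/2)·k1); k3 = f(s_n + h/2, y_n + (h/2)·k2); k4 = f(s_n + h, y_n + h·k3); y_{n+1} = y_n + (h/6)·(k1 + 2k2 + 2k3 + k4).
s=0.000000, y=1.800000:
  k1 = f(0.000000, 1.800000) = 1.404000
  k2 = f(0.065000, 1.891260) = 1.474211
  k3 = f(0.065000, 1.895824) = 1.477771
  k4 = f(0.130000, 1.992110) = 1.549959
  y ← 1.800000 + (0.13/6)·(k1 + 2k2 + 2k3 + k4) = 1.991922
s=0.130000, y=1.991922:
  k1 = f(0.130000, 1.991922) = 1.549812
  k2 = f(0.195000, 2.092659) = 1.623529
  k3 = f(0.195000, 2.097451) = 1.627266
  k4 = f(0.260000, 2.203466) = 1.703156
  y ← 1.991922 + (0.13/6)·(k1 + 2k2 + 2k3 + k4) = 2.203270
y(0.26) ≈ 2.2033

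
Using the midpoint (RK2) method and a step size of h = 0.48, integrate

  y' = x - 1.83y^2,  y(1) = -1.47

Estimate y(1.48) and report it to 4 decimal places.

-5.0457

Midpoint: k1 = f(x_n, y_n); k2 = f(x_n + h/2, y_n + (h/2)·k1); y_{n+1} = y_n + h·k2.
x=1.000000, y=-1.470000:
  k1 = f(1.000000, -1.470000) = -2.954447
  k2 = f(1.240000, -2.179067) = -7.449452
  y ← -1.470000 + 0.48·(-7.449452) = -5.045737
y(1.48) ≈ -5.0457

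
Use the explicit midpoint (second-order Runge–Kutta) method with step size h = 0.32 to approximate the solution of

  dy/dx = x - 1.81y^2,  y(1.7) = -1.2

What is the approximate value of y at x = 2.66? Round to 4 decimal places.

Midpoint: k1 = f(x_n, y_n); k2 = f(x_n + h/2, y_n + (h/2)·k1); y_{n+1} = y_n + h·k2.
x=1.700000, y=-1.200000:
  k1 = f(1.700000, -1.200000) = -0.906400
  k2 = f(1.860000, -1.345024) = -1.414452
  y ← -1.200000 + 0.32·(-1.414452) = -1.652625
x=2.020000, y=-1.652625:
  k1 = f(2.020000, -1.652625) = -2.923415
  k2 = f(2.180000, -2.120371) = -5.957712
  y ← -1.652625 + 0.32·(-5.957712) = -3.559092
x=2.340000, y=-3.559092:
  k1 = f(2.340000, -3.559092) = -20.587521
  k2 = f(2.500000, -6.853096) = -82.506507
  y ← -3.559092 + 0.32·(-82.506507) = -29.961174
y(2.66) ≈ -29.9612

-29.9612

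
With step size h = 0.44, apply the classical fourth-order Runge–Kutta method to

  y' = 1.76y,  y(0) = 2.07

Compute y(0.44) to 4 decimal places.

4.4849

RK4: k1 = f(t_n, y_n); k2 = f(t_n + h/2, y_n + (h/2)·k1); k3 = f(t_n + h/2, y_n + (h/2)·k2); k4 = f(t_n + h, y_n + h·k3); y_{n+1} = y_n + (h/6)·(k1 + 2k2 + 2k3 + k4).
t=0.000000, y=2.070000:
  k1 = f(0.000000, 2.070000) = 3.643200
  k2 = f(0.220000, 2.871504) = 5.053847
  k3 = f(0.220000, 3.181846) = 5.600050
  k4 = f(0.440000, 4.534022) = 7.979878
  y ← 2.070000 + (0.44/6)·(k1 + 2k2 + 2k3 + k4) = 4.484931
y(0.44) ≈ 4.4849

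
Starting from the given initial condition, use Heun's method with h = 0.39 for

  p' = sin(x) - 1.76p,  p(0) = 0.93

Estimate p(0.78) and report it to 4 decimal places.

0.4816

Heun: k1 = f(x_n, p_n); k2 = f(x_n + h, p_n + h·k1); p_{n+1} = p_n + (h/2)·(k1 + k2).
x=0.000000, p=0.930000:
  k1 = f(0.000000, 0.930000) = -1.636800
  k2 = f(0.390000, 0.291648) = -0.133112
  p ← 0.930000 + (0.39/2)·(-1.636800 + (-0.133112)) = 0.584867
x=0.390000, p=0.584867:
  k1 = f(0.390000, 0.584867) = -0.649178
  k2 = f(0.780000, 0.331688) = 0.119509
  p ← 0.584867 + (0.39/2)·(-0.649178 + 0.119509) = 0.481582
p(0.78) ≈ 0.4816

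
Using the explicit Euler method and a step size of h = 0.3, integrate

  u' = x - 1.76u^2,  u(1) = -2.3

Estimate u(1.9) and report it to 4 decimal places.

Euler: u_{n+1} = u_n + h·f(x_n, u_n).
x=1.000000, u=-2.300000: f=-8.310400 → u ← -2.300000 + 0.3·(-8.310400) = -4.793120
x=1.300000, u=-4.793120: f=-39.134239 → u ← -4.793120 + 0.3·(-39.134239) = -16.533392
x=1.600000, u=-16.533392: f=-479.501349 → u ← -16.533392 + 0.3·(-479.501349) = -160.383796
u(1.9) ≈ -160.3838

-160.3838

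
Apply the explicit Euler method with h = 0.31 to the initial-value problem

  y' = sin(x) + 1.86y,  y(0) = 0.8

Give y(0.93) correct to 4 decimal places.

Euler: y_{n+1} = y_n + h·f(x_n, y_n).
x=0.000000, y=0.800000: f=1.488000 → y ← 0.800000 + 0.31·1.488000 = 1.261280
x=0.310000, y=1.261280: f=2.651039 → y ← 1.261280 + 0.31·2.651039 = 2.083102
x=0.620000, y=2.083102: f=4.455605 → y ← 2.083102 + 0.31·4.455605 = 3.464340
y(0.93) ≈ 3.4643

3.4643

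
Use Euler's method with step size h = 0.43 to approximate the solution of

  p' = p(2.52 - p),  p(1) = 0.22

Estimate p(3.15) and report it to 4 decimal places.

Euler: p_{n+1} = p_n + h·f(x_n, p_n).
x=1.000000, p=0.220000: f=0.506000 → p ← 0.220000 + 0.43·0.506000 = 0.437580
x=1.430000, p=0.437580: f=0.911225 → p ← 0.437580 + 0.43·0.911225 = 0.829407
x=1.860000, p=0.829407: f=1.402190 → p ← 0.829407 + 0.43·1.402190 = 1.432348
x=2.290000, p=1.432348: f=1.557896 → p ← 1.432348 + 0.43·1.557896 = 2.102244
x=2.720000, p=2.102244: f=0.878226 → p ← 2.102244 + 0.43·0.878226 = 2.479881
p(3.15) ≈ 2.4799

2.4799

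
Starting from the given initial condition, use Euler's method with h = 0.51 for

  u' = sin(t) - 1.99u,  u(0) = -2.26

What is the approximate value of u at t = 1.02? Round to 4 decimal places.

0.2485

Euler: u_{n+1} = u_n + h·f(t_n, u_n).
t=0.000000, u=-2.260000: f=4.497400 → u ← -2.260000 + 0.51·4.497400 = 0.033674
t=0.510000, u=0.033674: f=0.421166 → u ← 0.033674 + 0.51·0.421166 = 0.248469
u(1.02) ≈ 0.2485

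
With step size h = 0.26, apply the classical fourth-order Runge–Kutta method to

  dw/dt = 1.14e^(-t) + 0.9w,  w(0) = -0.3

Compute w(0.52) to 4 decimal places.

0.1223

RK4: k1 = f(t_n, w_n); k2 = f(t_n + h/2, w_n + (h/2)·k1); k3 = f(t_n + h/2, w_n + (h/2)·k2); k4 = f(t_n + h, w_n + h·k3); w_{n+1} = w_n + (h/6)·(k1 + 2k2 + 2k3 + k4).
t=0.000000, w=-0.300000:
  k1 = f(0.000000, -0.300000) = 0.870000
  k2 = f(0.130000, -0.186900) = 0.832819
  k3 = f(0.130000, -0.191734) = 0.828469
  k4 = f(0.260000, -0.084598) = 0.802860
  w ← -0.300000 + (0.26/6)·(k1 + 2k2 + 2k3 + k4) = -0.083531
t=0.260000, w=-0.083531:
  k1 = f(0.260000, -0.083531) = 0.803821
  k2 = f(0.390000, 0.020966) = 0.790714
  k3 = f(0.390000, 0.019262) = 0.789180
  k4 = f(0.520000, 0.121656) = 0.787244
  w ← -0.083531 + (0.26/6)·(k1 + 2k2 + 2k3 + k4) = 0.122339
w(0.52) ≈ 0.1223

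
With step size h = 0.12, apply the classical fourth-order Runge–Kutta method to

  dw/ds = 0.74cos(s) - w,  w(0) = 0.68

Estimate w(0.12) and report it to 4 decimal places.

RK4: k1 = f(s_n, w_n); k2 = f(s_n + h/2, w_n + (h/2)·k1); k3 = f(s_n + h/2, w_n + (h/2)·k2); k4 = f(s_n + h, w_n + h·k3); w_{n+1} = w_n + (h/6)·(k1 + 2k2 + 2k3 + k4).
s=0.000000, w=0.680000:
  k1 = f(0.000000, 0.680000) = 0.060000
  k2 = f(0.060000, 0.683600) = 0.055068
  k3 = f(0.060000, 0.683304) = 0.055364
  k4 = f(0.120000, 0.686644) = 0.048035
  w ← 0.680000 + (0.12/6)·(k1 + 2k2 + 2k3 + k4) = 0.686578
w(0.12) ≈ 0.6866

0.6866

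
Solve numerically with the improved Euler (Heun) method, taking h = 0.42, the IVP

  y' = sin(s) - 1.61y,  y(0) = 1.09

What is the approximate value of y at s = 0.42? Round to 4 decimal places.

Heun: k1 = f(s_n, y_n); k2 = f(s_n + h, y_n + h·k1); y_{n+1} = y_n + (h/2)·(k1 + k2).
s=0.000000, y=1.090000:
  k1 = f(0.000000, 1.090000) = -1.754900
  k2 = f(0.420000, 0.352942) = -0.160476
  y ← 1.090000 + (0.42/2)·(-1.754900 + (-0.160476)) = 0.687771
y(0.42) ≈ 0.6878

0.6878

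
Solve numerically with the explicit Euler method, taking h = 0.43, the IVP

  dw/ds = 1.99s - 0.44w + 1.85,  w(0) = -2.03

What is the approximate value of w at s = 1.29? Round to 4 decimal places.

Euler: w_{n+1} = w_n + h·f(s_n, w_n).
s=0.000000, w=-2.030000: f=2.743200 → w ← -2.030000 + 0.43·2.743200 = -0.850424
s=0.430000, w=-0.850424: f=3.079887 → w ← -0.850424 + 0.43·3.079887 = 0.473927
s=0.860000, w=0.473927: f=3.352872 → w ← 0.473927 + 0.43·3.352872 = 1.915662
w(1.29) ≈ 1.9157

1.9157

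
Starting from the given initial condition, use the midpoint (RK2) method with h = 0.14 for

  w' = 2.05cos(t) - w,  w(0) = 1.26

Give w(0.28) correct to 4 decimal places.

Midpoint: k1 = f(t_n, w_n); k2 = f(t_n + h/2, w_n + (h/2)·k1); w_{n+1} = w_n + h·k2.
t=0.000000, w=1.260000:
  k1 = f(0.000000, 1.260000) = 0.790000
  k2 = f(0.070000, 1.315300) = 0.729680
  w ← 1.260000 + 0.14·0.729680 = 1.362155
t=0.140000, w=1.362155:
  k1 = f(0.140000, 1.362155) = 0.667788
  k2 = f(0.210000, 1.408900) = 0.596063
  w ← 1.362155 + 0.14·0.596063 = 1.445604
w(0.28) ≈ 1.4456

1.4456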